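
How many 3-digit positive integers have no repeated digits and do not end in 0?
Last digit: 9 nonzero choices. First digit: 8 (nonzero, ≠last). Middle 1: P(8,1) = 8. Total = 576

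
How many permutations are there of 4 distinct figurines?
4! = 24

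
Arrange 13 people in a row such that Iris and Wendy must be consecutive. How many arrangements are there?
Treat the 2 as one block: (13-2+1)! × 2! = 479001600 × 2 = 958003200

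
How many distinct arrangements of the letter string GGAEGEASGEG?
11! / (3! × 1! × 2! × 5!) = 27720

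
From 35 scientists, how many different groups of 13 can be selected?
C(35,13) = 35!/(13!×22!) = 1476337800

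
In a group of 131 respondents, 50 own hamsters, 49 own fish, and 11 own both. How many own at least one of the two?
|A∪B| = |A| + |B| - |A∩B| = 50 + 49 - 11 = 88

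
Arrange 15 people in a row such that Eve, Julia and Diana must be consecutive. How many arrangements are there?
Treat the 3 as one block: (15-3+1)! × 3! = 6227020800 × 6 = 37362124800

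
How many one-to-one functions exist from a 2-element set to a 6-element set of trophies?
P(6,2) = 6!/(6-2)! = 30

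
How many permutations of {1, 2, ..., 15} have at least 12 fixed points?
Exactly j fixed points: C(15,j)·!(15-j); sum over j ≥ 12 (derangement numbers via !m = (m-1)·(!(m-1) + !(m-2)): !0..!3 = 1, 0, 1, 2). Σ_{j=12}^{15} C(15,j)·!(15-j) = C(15,12)·!3 + C(15,13)·!2 + C(15,14)·!1 + C(15,15)·!0 = 455·2 + 105·1 + 15·0 + 1·1 = 1016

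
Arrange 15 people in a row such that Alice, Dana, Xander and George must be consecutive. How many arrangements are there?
Treat the 4 as one block: (15-4+1)! × 4! = 479001600 × 24 = 11496038400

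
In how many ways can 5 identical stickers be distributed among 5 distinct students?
C(5+5-1, 5-1) = C(9, 4) = 126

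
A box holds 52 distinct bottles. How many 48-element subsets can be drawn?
C(52,48) = 52!/(48!×4!) = 270725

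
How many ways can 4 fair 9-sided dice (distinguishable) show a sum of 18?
Coefficient of x^18 in (x + x² + ... + x^9)^4. By inclusion-exclusion on dice exceeding 9: Σ_j (-1)^j C(4,j)·C(18-1-9j, 3) = C(4,0)·C(17,3) - C(4,1)·C(8,3) = 1·680 - 4·56 = 456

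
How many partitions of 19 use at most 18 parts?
By conjugation, equals partitions of 19 into parts ≤ 18. Let r_j(i) = number of partitions of i into parts ≤ j, for i = 0..19. r_1(i) = 1 for all i; r_j(i) = r_{j-1}(i) + r_j(i-j). Rows j = 2..18: ≤2: 1 1 2 2 3 3 4 4 5 5 6 6 7 7 8 8 9 9 10 10; ≤3: 1 1 2 3 4 5 7 8 10 12 14 16 19 21 24 27 30 33 37 40; ≤4: 1 1 2 3 5 6 9 11 15 18 23 27 34 39 47 54 64 72 84 94; ≤5: 1 1 2 3 5 7 10 13 18 23 30 37 47 57 70 84 101 119 141 164; ≤6: 1 1 2 3 5 7 11 14 20 26 35 44 58 71 90 110 136 163 199 235; ≤7: 1 1 2 3 5 7 11 15 21 28 38 49 65 82 105 131 164 201 248 300; ≤8: 1 1 2 3 5 7 11 15 22 29 40 52 70 89 116 146 186 230 288 352; ≤9: 1 1 2 3 5 7 11 15 22 30 41 54 73 94 123 157 201 252 318 393; ≤10: 1 1 2 3 5 7 11 15 22 30 42 55 75 97 128 164 212 267 340 423; ≤11: 1 1 2 3 5 7 11 15 22 30 42 56 76 99 131 169 219 278 355 445; ≤12: 1 1 2 3 5 7 11 15 22 30 42 56 77 100 133 172 224 285 366 460; ≤13: 1 1 2 3 5 7 11 15 22 30 42 56 77 101 134 174 227 290 373 471; ≤14: 1 1 2 3 5 7 11 15 22 30 42 56 77 101 135 175 229 293 378 478; ≤15: 1 1 2 3 5 7 11 15 22 30 42 56 77 101 135 176 230 295 381 483; ≤16: 1 1 2 3 5 7 11 15 22 30 42 56 77 101 135 176 231 296 383 486; ≤17: 1 1 2 3 5 7 11 15 22 30 42 56 77 101 135 176 231 297 384 488; ≤18: 1 1 2 3 5 7 11 15 22 30 42 56 77 101 135 176 231 297 385 489. r_18(19) = 489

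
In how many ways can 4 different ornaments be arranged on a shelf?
4! = 24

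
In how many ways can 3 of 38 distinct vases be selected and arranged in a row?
P(38,3) = 38!/(38-3)! = 50616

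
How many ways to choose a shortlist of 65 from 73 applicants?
C(73,65) = 73!/(65!×8!) = 13442126049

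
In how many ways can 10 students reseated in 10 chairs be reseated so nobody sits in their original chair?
!10 = Σ_{j=0}^{10} (-1)^j·10!/j! = 3628800 - 3628800 + 1814400 - 604800 + 151200 - 30240 + 5040 - 720 + 90 - 10 + 1 = 1334961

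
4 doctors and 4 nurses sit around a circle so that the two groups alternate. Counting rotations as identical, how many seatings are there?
Fix one of the doctors: (4-1)! ways for the remaining doctors, × 4! ways for the nurses = 6 × 24 = 144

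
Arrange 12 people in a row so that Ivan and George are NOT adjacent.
Total - adjacent = 12! - (12-1)!×2 = 479001600 - 79833600 = 399168000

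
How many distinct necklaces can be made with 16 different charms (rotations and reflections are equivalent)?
(16-1)!/2 = 1307674368000/2 = 653837184000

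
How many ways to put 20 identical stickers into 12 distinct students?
C(20+12-1, 12-1) = C(31, 11) = 84672315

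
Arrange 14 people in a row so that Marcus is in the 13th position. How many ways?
Fix one position: (14-1)! = 6227020800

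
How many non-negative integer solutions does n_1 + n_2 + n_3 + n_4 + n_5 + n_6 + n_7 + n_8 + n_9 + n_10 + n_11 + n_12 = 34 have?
C(34+12-1, 12-1) = C(45, 11) = 10150595910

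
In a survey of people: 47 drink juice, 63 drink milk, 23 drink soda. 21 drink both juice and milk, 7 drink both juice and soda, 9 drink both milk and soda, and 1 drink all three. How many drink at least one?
|A∪B∪C| = 47+63+23-21-7-9+1 = 97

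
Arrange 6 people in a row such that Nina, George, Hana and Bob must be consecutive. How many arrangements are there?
Treat the 4 as one block: (6-4+1)! × 4! = 6 × 24 = 144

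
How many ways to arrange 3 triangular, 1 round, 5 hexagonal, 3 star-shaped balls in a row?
12! / (3! × 1! × 5! × 3!) = 110880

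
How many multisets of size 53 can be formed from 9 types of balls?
C(53+9-1, 9-1) = C(61, 8) = 2944827765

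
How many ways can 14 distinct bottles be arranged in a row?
14! = 87178291200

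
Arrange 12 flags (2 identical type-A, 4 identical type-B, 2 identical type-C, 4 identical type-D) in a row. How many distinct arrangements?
12! / (2! × 4! × 2! × 4!) = 207900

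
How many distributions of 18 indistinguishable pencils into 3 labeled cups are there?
C(18+3-1, 3-1) = C(20, 2) = 190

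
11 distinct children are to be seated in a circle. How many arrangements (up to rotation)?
Circular: fix one position, arrange the rest. (11-1)! = 3628800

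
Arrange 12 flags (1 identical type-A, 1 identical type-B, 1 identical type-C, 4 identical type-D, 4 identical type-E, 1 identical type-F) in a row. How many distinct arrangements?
12! / (1! × 1! × 1! × 4! × 4! × 1!) = 831600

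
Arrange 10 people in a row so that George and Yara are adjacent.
Treat as block: (10-1)! × 2! = 362880 × 2 = 725760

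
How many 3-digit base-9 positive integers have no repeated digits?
First digit: 8 choices (nonzero). Then descending: 8 × 8 × 7 = 448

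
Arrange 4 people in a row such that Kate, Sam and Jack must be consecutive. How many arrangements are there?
Treat the 3 as one block: (4-3+1)! × 3! = 2 × 6 = 12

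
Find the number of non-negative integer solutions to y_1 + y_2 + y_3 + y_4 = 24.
C(24+4-1, 4-1) = C(27, 3) = 2925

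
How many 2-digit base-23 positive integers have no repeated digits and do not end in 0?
Last digit: 22 nonzero choices. First digit: 21 (nonzero, ≠last). Middle 0: P(21,0) = 1. Total = 462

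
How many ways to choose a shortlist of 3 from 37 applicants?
C(37,3) = 37!/(3!×34!) = 7770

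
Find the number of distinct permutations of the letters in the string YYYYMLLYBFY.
11! / (6! × 1! × 1! × 1! × 2!) = 27720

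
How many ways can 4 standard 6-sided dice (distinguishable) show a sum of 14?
Coefficient of x^14 in (x + x² + ... + x^6)^4. By inclusion-exclusion on dice exceeding 6: Σ_j (-1)^j C(4,j)·C(14-1-6j, 3) = C(4,0)·C(13,3) - C(4,1)·C(7,3) = 1·286 - 4·35 = 146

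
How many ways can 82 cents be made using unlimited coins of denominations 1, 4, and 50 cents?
Coefficient of x^82 in 1/(1-x^1) · 1/(1-x^4) · 1/(1-x^50). Case on j = number of 50-cent coins (j = 0..1); remainder r = 82 - 50j is made from {1,4} in ⌊r/4⌋+1 ways. r = 82, 32 → 21 + 9 = 30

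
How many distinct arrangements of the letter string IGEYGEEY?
8! / (1! × 2! × 2! × 3!) = 1680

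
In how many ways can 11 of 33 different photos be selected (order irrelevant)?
C(33,11) = 33!/(11!×22!) = 193536720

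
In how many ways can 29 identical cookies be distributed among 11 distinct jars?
C(29+11-1, 11-1) = C(39, 10) = 635745396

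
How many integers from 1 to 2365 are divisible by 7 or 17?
⌊2365/7⌋ + ⌊2365/17⌋ - ⌊2365/119⌋ = 337 + 139 - 19 = 457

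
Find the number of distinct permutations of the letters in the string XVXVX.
5! / (2! × 3!) = 10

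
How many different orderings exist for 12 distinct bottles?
12! = 479001600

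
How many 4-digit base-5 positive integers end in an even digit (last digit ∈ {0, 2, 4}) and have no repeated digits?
Last∈{0,2,4}. Last=0: 24. Last nonzero: 2×3×P(3,2) = 36. Total = 60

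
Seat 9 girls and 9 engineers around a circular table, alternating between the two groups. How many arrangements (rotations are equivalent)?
Fix one of the girls: (9-1)! ways for the remaining girls, × 9! ways for the engineers = 40320 × 362880 = 14631321600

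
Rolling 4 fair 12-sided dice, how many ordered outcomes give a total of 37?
Coefficient of x^37 in (x + x² + ... + x^12)^4. By inclusion-exclusion on dice exceeding 12: Σ_j (-1)^j C(4,j)·C(37-1-12j, 3) = C(4,0)·C(36,3) - C(4,1)·C(24,3) + C(4,2)·C(12,3) = 1·7140 - 4·2024 + 6·220 = 364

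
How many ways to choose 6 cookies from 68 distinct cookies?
C(68,6) = 68!/(6!×62!) = 109453344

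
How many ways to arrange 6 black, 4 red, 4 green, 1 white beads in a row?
15! / (6! × 4! × 4! × 1!) = 3153150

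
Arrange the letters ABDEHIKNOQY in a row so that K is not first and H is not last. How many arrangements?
By inclusion-exclusion: 11! - 2×(11-1)! + (11-2)! = 39916800 - 7257600 + 362880 = 33022080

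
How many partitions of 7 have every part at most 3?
Let r_j(i) = number of partitions of i into parts ≤ j, for i = 0..7. r_1(i) = 1 for all i; r_j(i) = r_{j-1}(i) + r_j(i-j). Rows j = 2..3: ≤2: 1 1 2 2 3 3 4 4; ≤3: 1 1 2 3 4 5 7 8. r_3(7) = 8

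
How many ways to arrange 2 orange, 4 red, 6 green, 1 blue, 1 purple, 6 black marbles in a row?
20! / (2! × 4! × 6! × 1! × 1! × 6!) = 97772875200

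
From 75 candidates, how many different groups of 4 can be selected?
C(75,4) = 75!/(4!×71!) = 1215450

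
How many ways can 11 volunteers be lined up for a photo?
11! = 39916800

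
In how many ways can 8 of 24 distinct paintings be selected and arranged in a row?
P(24,8) = 24!/(24-8)! = 29654190720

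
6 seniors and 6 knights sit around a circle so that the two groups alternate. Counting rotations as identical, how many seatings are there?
Fix one of the seniors: (6-1)! ways for the remaining seniors, × 6! ways for the knights = 120 × 720 = 86400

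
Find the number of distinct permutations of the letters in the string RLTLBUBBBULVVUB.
15! / (1! × 2! × 3! × 3! × 1! × 5!) = 151351200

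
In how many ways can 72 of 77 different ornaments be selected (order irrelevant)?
C(77,72) = 77!/(72!×5!) = 19757815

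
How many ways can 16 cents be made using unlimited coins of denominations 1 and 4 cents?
Coefficient of x^16 in 1/(1-x^1) · 1/(1-x^4). Use j coins of 4 for j = 0..⌊16/4⌋ = 4, the rest in 1s: 4 + 1 = 5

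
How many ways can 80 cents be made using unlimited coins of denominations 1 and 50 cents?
Coefficient of x^80 in 1/(1-x^1) · 1/(1-x^50). Use j coins of 50 for j = 0..⌊80/50⌋ = 1, the rest in 1s: 1 + 1 = 2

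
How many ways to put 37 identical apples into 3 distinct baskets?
C(37+3-1, 3-1) = C(39, 2) = 741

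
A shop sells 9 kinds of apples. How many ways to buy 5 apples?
C(5+9-1, 9-1) = C(13, 8) = 1287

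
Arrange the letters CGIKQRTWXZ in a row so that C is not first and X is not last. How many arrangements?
By inclusion-exclusion: 10! - 2×(10-1)! + (10-2)! = 3628800 - 725760 + 40320 = 2943360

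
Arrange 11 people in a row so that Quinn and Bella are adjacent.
Treat as block: (11-1)! × 2! = 3628800 × 2 = 7257600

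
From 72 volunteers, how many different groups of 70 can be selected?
C(72,70) = 72!/(70!×2!) = 2556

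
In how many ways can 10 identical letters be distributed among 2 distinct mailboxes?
C(10+2-1, 2-1) = C(11, 1) = 11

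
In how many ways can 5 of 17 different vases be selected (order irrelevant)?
C(17,5) = 17!/(5!×12!) = 6188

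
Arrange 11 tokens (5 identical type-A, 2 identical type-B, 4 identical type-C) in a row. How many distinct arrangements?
11! / (5! × 2! × 4!) = 6930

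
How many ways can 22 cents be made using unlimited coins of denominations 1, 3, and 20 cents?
Coefficient of x^22 in 1/(1-x^1) · 1/(1-x^3) · 1/(1-x^20). Case on j = number of 20-cent coins (j = 0..1); remainder r = 22 - 20j is made from {1,3} in ⌊r/3⌋+1 ways. r = 22, 2 → 8 + 1 = 9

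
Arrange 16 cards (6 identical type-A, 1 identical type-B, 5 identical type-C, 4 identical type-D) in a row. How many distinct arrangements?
16! / (6! × 1! × 5! × 4!) = 10090080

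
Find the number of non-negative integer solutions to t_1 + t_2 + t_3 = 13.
C(13+3-1, 3-1) = C(15, 2) = 105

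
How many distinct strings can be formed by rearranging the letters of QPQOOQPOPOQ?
11! / (4! × 3! × 4!) = 11550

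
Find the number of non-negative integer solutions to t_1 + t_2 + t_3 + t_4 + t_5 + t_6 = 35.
C(35+6-1, 6-1) = C(40, 5) = 658008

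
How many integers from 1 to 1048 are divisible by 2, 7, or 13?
⌊1048/2⌋+⌊1048/7⌋+⌊1048/13⌋ - ⌊1048/14⌋-⌊1048/26⌋-⌊1048/91⌋ + ⌊1048/182⌋ = 524+149+80 - 74-40-11 + 5 = 633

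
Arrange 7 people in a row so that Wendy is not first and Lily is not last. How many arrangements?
By inclusion-exclusion: 7! - 2×(7-1)! + (7-2)! = 5040 - 1440 + 120 = 3720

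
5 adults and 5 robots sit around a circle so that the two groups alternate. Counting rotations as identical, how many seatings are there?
Fix one of the adults: (5-1)! ways for the remaining adults, × 5! ways for the robots = 24 × 120 = 2880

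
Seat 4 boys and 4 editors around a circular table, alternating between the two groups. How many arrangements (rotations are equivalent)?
Fix one of the boys: (4-1)! ways for the remaining boys, × 4! ways for the editors = 6 × 24 = 144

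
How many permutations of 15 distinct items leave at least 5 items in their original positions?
Exactly j fixed points: C(15,j)·!(15-j); sum over j ≥ 5 (derangement numbers via !m = (m-1)·(!(m-1) + !(m-2)): !0..!10 = 1, 0, 1, 2, 9, 44, 265, 1854, 14833, 133496, 1334961). Σ_{j=5}^{15} C(15,j)·!(15-j) = C(15,5)·!10 + C(15,6)·!9 + C(15,7)·!8 + C(15,8)·!7 + C(15,9)·!6 + C(15,10)·!5 + C(15,11)·!4 + C(15,12)·!3 + C(15,13)·!2 + C(15,14)·!1 + C(15,15)·!0 = 3003·1334961 + 5005·133496 + 6435·14833 + 6435·1854 + 5005·265 + 3003·44 + 1365·9 + 455·2 + 105·1 + 15·0 + 1·1 = 4785887966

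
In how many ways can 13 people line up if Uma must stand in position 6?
Fix one position: (13-1)! = 479001600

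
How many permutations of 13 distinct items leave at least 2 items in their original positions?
Exactly j fixed points: C(13,j)·!(13-j); sum over j ≥ 2 (derangement numbers via !m = (m-1)·(!(m-1) + !(m-2)): !0..!11 = 1, 0, 1, 2, 9, 44, 265, 1854, 14833, 133496, 1334961, 14684570). Σ_{j=2}^{13} C(13,j)·!(13-j) = C(13,2)·!11 + C(13,3)·!10 + C(13,4)·!9 + C(13,5)·!8 + C(13,6)·!7 + C(13,7)·!6 + C(13,8)·!5 + C(13,9)·!4 + C(13,10)·!3 + C(13,11)·!2 + C(13,12)·!1 + C(13,13)·!0 = 78·14684570 + 286·1334961 + 715·133496 + 1287·14833 + 1716·1854 + 1716·265 + 1287·44 + 715·9 + 286·2 + 78·1 + 13·0 + 1·1 = 1645434935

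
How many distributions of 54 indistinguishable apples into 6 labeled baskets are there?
C(54+6-1, 6-1) = C(59, 5) = 5006386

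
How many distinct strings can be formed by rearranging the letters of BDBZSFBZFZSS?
12! / (3! × 2! × 1! × 3! × 3!) = 1108800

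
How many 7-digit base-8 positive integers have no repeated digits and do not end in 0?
Last digit: 7 nonzero choices. First digit: 6 (nonzero, ≠last). Middle 5: P(6,5) = 720. Total = 30240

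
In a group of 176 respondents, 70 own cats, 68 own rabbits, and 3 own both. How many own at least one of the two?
|A∪B| = |A| + |B| - |A∩B| = 70 + 68 - 3 = 135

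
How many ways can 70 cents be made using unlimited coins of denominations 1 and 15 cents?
Coefficient of x^70 in 1/(1-x^1) · 1/(1-x^15). Use j coins of 15 for j = 0..⌊70/15⌋ = 4, the rest in 1s: 4 + 1 = 5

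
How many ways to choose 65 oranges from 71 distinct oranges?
C(71,65) = 71!/(65!×6!) = 143218999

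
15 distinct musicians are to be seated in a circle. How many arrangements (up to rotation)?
Circular: fix one position, arrange the rest. (15-1)! = 87178291200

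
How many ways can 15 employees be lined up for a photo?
15! = 1307674368000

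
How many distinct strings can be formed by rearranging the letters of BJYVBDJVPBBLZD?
14! / (2! × 1! × 1! × 4! × 1! × 1! × 2! × 2!) = 454053600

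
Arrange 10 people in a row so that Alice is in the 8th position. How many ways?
Fix one position: (10-1)! = 362880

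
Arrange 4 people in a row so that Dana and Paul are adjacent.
Treat as block: (4-1)! × 2! = 6 × 2 = 12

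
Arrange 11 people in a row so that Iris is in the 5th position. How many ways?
Fix one position: (11-1)! = 3628800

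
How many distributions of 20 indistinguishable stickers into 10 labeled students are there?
C(20+10-1, 10-1) = C(29, 9) = 10015005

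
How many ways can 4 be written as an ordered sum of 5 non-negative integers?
C(4+5-1, 5-1) = C(8, 4) = 70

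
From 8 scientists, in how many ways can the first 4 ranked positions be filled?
P(8,4) = 8!/(8-4)! = 1680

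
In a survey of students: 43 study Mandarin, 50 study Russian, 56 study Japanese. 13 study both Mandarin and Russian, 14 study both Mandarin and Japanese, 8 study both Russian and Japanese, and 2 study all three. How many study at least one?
|A∪B∪C| = 43+50+56-13-14-8+2 = 116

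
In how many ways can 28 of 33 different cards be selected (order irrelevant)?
C(33,28) = 33!/(28!×5!) = 237336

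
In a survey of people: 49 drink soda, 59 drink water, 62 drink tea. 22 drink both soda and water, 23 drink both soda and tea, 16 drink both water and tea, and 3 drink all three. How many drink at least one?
|A∪B∪C| = 49+59+62-22-23-16+3 = 112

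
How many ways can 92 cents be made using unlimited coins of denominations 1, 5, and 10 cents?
Coefficient of x^92 in 1/(1-x^1) · 1/(1-x^5) · 1/(1-x^10). Case on j = number of 10-cent coins (j = 0..9); remainder r = 92 - 10j is made from {1,5} in ⌊r/5⌋+1 ways. r = 92, 82, 72, 62, 52, 42, 32, 22, 12, 2 → 19 + 17 + 15 + 13 + 11 + 9 + 7 + 5 + 3 + 1 = 100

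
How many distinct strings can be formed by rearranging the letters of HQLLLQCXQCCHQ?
13! / (4! × 3! × 2! × 1! × 3!) = 3603600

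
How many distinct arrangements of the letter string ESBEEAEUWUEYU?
13! / (5! × 1! × 1! × 1! × 1! × 1! × 3!) = 8648640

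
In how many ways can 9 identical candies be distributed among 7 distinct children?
C(9+7-1, 7-1) = C(15, 6) = 5005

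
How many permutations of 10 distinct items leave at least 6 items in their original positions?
Exactly j fixed points: C(10,j)·!(10-j); sum over j ≥ 6 (derangement numbers via !m = (m-1)·(!(m-1) + !(m-2)): !0..!4 = 1, 0, 1, 2, 9). Σ_{j=6}^{10} C(10,j)·!(10-j) = C(10,6)·!4 + C(10,7)·!3 + C(10,8)·!2 + C(10,9)·!1 + C(10,10)·!0 = 210·9 + 120·2 + 45·1 + 10·0 + 1·1 = 2176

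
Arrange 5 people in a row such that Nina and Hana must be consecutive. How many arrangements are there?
Treat the 2 as one block: (5-2+1)! × 2! = 24 × 2 = 48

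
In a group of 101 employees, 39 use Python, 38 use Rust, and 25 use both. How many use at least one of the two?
|A∪B| = |A| + |B| - |A∩B| = 39 + 38 - 25 = 52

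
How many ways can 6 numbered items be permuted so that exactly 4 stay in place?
Choose the 4 fixed points C(6,4) = 15, derange the rest: !2 = Σ_{j=0}^{2} (-1)^j·2!/j! = 2 - 2 + 1 = 1. Product = 15 × 1 = 15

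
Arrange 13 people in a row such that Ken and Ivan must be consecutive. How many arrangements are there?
Treat the 2 as one block: (13-2+1)! × 2! = 479001600 × 2 = 958003200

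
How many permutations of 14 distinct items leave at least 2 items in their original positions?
Exactly j fixed points: C(14,j)·!(14-j); sum over j ≥ 2 (derangement numbers via !m = (m-1)·(!(m-1) + !(m-2)): !0..!12 = 1, 0, 1, 2, 9, 44, 265, 1854, 14833, 133496, 1334961, 14684570, 176214841). Σ_{j=2}^{14} C(14,j)·!(14-j) = C(14,2)·!12 + C(14,3)·!11 + C(14,4)·!10 + C(14,5)·!9 + C(14,6)·!8 + C(14,7)·!7 + C(14,8)·!6 + C(14,9)·!5 + C(14,10)·!4 + C(14,11)·!3 + C(14,12)·!2 + C(14,13)·!1 + C(14,14)·!0 = 91·176214841 + 364·14684570 + 1001·1334961 + 2002·133496 + 3003·14833 + 3432·1854 + 3003·265 + 2002·44 + 1001·9 + 364·2 + 91·1 + 14·0 + 1·1 = 23036089103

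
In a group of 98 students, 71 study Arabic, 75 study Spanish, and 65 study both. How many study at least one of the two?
|A∪B| = |A| + |B| - |A∩B| = 71 + 75 - 65 = 81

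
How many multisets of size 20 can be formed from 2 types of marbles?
C(20+2-1, 2-1) = C(21, 1) = 21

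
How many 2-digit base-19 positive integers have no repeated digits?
First digit: 18 choices (nonzero). Then descending: 18 × 18 = 324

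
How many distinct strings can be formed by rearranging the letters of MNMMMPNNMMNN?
12! / (5! × 6! × 1!) = 5544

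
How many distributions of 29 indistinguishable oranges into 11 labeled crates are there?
C(29+11-1, 11-1) = C(39, 10) = 635745396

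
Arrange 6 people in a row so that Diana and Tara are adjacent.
Treat as block: (6-1)! × 2! = 120 × 2 = 240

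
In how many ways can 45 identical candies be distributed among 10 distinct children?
C(45+10-1, 10-1) = C(54, 9) = 5317936260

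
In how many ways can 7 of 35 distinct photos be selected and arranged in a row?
P(35,7) = 35!/(35-7)! = 33891580800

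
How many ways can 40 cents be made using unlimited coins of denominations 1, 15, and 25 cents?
Coefficient of x^40 in 1/(1-x^1) · 1/(1-x^15) · 1/(1-x^25). Case on j = number of 25-cent coins (j = 0..1); remainder r = 40 - 25j is made from {1,15} in ⌊r/15⌋+1 ways. r = 40, 15 → 3 + 2 = 5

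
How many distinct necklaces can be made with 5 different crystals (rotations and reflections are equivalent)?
(5-1)!/2 = 24/2 = 12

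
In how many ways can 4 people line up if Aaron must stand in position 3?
Fix one position: (4-1)! = 6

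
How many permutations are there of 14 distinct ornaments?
14! = 87178291200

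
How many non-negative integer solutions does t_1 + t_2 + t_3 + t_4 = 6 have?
C(6+4-1, 4-1) = C(9, 3) = 84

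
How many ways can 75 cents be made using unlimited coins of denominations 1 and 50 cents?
Coefficient of x^75 in 1/(1-x^1) · 1/(1-x^50). Use j coins of 50 for j = 0..⌊75/50⌋ = 1, the rest in 1s: 1 + 1 = 2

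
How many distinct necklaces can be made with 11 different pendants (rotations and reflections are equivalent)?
(11-1)!/2 = 3628800/2 = 1814400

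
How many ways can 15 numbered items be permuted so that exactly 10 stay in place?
Choose the 10 fixed points C(15,10) = 3003, derange the rest: !5 = Σ_{j=0}^{5} (-1)^j·5!/j! = 120 - 120 + 60 - 20 + 5 - 1 = 44. Product = 3003 × 44 = 132132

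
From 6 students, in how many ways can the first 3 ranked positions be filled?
P(6,3) = 6!/(6-3)! = 120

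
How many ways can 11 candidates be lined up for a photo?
11! = 39916800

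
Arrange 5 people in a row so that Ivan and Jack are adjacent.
Treat as block: (5-1)! × 2! = 24 × 2 = 48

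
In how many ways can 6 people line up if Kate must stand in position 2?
Fix one position: (6-1)! = 120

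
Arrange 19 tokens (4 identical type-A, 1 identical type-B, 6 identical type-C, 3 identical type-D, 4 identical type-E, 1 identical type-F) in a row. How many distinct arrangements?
19! / (4! × 1! × 6! × 3! × 4! × 1!) = 48886437600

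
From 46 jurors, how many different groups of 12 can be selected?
C(46,12) = 46!/(12!×34!) = 38910617655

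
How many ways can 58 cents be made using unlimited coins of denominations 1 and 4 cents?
Coefficient of x^58 in 1/(1-x^1) · 1/(1-x^4). Use j coins of 4 for j = 0..⌊58/4⌋ = 14, the rest in 1s: 14 + 1 = 15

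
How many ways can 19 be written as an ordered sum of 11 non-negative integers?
C(19+11-1, 11-1) = C(29, 10) = 20030010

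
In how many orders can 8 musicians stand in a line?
8! = 40320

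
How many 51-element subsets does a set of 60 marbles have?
C(60,51) = 60!/(51!×9!) = 14783142660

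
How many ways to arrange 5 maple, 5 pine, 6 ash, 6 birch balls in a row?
22! / (5! × 5! × 6! × 6!) = 150570227808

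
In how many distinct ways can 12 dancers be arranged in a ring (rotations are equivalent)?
Circular: fix one position, arrange the rest. (12-1)! = 39916800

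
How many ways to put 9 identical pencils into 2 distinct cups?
C(9+2-1, 2-1) = C(10, 1) = 10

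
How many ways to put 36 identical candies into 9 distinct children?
C(36+9-1, 9-1) = C(44, 8) = 177232627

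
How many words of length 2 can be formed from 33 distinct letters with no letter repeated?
P(33,2) = 33!/(33-2)! = 1056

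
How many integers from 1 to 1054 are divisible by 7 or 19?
⌊1054/7⌋ + ⌊1054/19⌋ - ⌊1054/133⌋ = 150 + 55 - 7 = 198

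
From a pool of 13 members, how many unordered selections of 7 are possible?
C(13,7) = 13!/(7!×6!) = 1716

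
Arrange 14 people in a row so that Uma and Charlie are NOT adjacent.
Total - adjacent = 14! - (14-1)!×2 = 87178291200 - 12454041600 = 74724249600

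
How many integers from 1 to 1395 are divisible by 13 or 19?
⌊1395/13⌋ + ⌊1395/19⌋ - ⌊1395/247⌋ = 107 + 73 - 5 = 175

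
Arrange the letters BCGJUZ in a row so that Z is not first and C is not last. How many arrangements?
By inclusion-exclusion: 6! - 2×(6-1)! + (6-2)! = 720 - 240 + 24 = 504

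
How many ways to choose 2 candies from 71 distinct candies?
C(71,2) = 71!/(2!×69!) = 2485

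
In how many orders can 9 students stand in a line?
9! = 362880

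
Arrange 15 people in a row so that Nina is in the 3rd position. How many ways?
Fix one position: (15-1)! = 87178291200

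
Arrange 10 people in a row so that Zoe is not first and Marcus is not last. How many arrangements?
By inclusion-exclusion: 10! - 2×(10-1)! + (10-2)! = 3628800 - 725760 + 40320 = 2943360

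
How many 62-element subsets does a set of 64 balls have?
C(64,62) = 64!/(62!×2!) = 2016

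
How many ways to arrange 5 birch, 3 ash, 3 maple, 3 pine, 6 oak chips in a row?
20! / (5! × 3! × 3! × 3! × 6!) = 130363833600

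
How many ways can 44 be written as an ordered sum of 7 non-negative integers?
C(44+7-1, 7-1) = C(50, 6) = 15890700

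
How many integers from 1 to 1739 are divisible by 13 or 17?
⌊1739/13⌋ + ⌊1739/17⌋ - ⌊1739/221⌋ = 133 + 102 - 7 = 228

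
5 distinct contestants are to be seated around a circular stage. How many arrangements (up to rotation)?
Circular: fix one position, arrange the rest. (5-1)! = 24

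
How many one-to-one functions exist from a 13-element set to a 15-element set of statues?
P(15,13) = 15!/(15-13)! = 653837184000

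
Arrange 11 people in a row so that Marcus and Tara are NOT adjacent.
Total - adjacent = 11! - (11-1)!×2 = 39916800 - 7257600 = 32659200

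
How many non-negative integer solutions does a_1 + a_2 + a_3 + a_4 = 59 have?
C(59+4-1, 4-1) = C(62, 3) = 37820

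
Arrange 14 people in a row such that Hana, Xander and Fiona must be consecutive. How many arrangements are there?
Treat the 3 as one block: (14-3+1)! × 3! = 479001600 × 6 = 2874009600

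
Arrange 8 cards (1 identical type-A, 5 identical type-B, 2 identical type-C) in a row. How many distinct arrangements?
8! / (1! × 5! × 2!) = 168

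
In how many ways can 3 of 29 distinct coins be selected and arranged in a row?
P(29,3) = 29!/(29-3)! = 21924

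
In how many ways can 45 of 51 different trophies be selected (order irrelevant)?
C(51,45) = 51!/(45!×6!) = 18009460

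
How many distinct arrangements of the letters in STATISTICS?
10! / (3! × 3! × 1! × 2! × 1!) = 50400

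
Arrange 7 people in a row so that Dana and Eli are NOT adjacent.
Total - adjacent = 7! - (7-1)!×2 = 5040 - 1440 = 3600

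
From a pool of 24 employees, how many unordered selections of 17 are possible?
C(24,17) = 24!/(17!×7!) = 346104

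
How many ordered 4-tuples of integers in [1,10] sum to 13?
Coefficient of x^13 in (x + x² + ... + x^10)^4. By inclusion-exclusion on dice exceeding 10: Σ_j (-1)^j C(4,j)·C(13-1-10j, 3) = C(4,0)·C(12,3) = 1·220 = 220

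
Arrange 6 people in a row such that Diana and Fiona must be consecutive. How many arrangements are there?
Treat the 2 as one block: (6-2+1)! × 2! = 120 × 2 = 240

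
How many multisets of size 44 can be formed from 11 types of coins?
C(44+11-1, 11-1) = C(54, 10) = 23930713170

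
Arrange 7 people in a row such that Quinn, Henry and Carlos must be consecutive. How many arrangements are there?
Treat the 3 as one block: (7-3+1)! × 3! = 120 × 6 = 720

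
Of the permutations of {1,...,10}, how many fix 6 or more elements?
Exactly j fixed points: C(10,j)·!(10-j); sum over j ≥ 6 (derangement numbers via !m = (m-1)·(!(m-1) + !(m-2)): !0..!4 = 1, 0, 1, 2, 9). Σ_{j=6}^{10} C(10,j)·!(10-j) = C(10,6)·!4 + C(10,7)·!3 + C(10,8)·!2 + C(10,9)·!1 + C(10,10)·!0 = 210·9 + 120·2 + 45·1 + 10·0 + 1·1 = 2176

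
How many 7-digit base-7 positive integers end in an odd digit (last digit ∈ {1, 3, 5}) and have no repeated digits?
Last∈{1,3,5}. Last=0: 0. Last nonzero: 3×5×P(5,5) = 1800. Total = 1800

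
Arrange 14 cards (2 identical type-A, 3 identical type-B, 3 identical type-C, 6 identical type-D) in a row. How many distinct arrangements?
14! / (2! × 3! × 3! × 6!) = 1681680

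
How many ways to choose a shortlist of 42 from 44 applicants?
C(44,42) = 44!/(42!×2!) = 946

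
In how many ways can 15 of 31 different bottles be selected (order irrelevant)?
C(31,15) = 31!/(15!×16!) = 300540195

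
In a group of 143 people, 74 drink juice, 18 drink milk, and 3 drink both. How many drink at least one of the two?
|A∪B| = |A| + |B| - |A∩B| = 74 + 18 - 3 = 89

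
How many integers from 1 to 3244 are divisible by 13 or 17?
⌊3244/13⌋ + ⌊3244/17⌋ - ⌊3244/221⌋ = 249 + 190 - 14 = 425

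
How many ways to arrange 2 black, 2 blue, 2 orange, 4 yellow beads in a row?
10! / (2! × 2! × 2! × 4!) = 18900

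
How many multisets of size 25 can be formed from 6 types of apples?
C(25+6-1, 6-1) = C(30, 5) = 142506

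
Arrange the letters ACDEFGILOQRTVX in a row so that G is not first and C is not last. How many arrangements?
By inclusion-exclusion: 14! - 2×(14-1)! + (14-2)! = 87178291200 - 12454041600 + 479001600 = 75203251200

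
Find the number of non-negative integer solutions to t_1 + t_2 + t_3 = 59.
C(59+3-1, 3-1) = C(61, 2) = 1830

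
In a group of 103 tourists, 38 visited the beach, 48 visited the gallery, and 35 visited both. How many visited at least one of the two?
|A∪B| = |A| + |B| - |A∩B| = 38 + 48 - 35 = 51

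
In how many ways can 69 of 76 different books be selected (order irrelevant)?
C(76,69) = 76!/(69!×7!) = 2186189400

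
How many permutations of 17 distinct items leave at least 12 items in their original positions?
Exactly j fixed points: C(17,j)·!(17-j); sum over j ≥ 12 (derangement numbers via !m = (m-1)·(!(m-1) + !(m-2)): !0..!5 = 1, 0, 1, 2, 9, 44). Σ_{j=12}^{17} C(17,j)·!(17-j) = C(17,12)·!5 + C(17,13)·!4 + C(17,14)·!3 + C(17,15)·!2 + C(17,16)·!1 + C(17,17)·!0 = 6188·44 + 2380·9 + 680·2 + 136·1 + 17·0 + 1·1 = 295189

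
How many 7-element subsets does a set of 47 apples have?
C(47,7) = 47!/(7!×40!) = 62891499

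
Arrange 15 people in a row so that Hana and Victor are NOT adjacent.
Total - adjacent = 15! - (15-1)!×2 = 1307674368000 - 174356582400 = 1133317785600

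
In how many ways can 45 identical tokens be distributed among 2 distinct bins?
C(45+2-1, 2-1) = C(46, 1) = 46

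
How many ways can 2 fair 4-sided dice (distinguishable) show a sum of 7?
Coefficient of x^7 in (x + x² + ... + x^4)^2. By inclusion-exclusion on dice exceeding 4: Σ_j (-1)^j C(2,j)·C(7-1-4j, 1) = C(2,0)·C(6,1) - C(2,1)·C(2,1) = 1·6 - 2·2 = 2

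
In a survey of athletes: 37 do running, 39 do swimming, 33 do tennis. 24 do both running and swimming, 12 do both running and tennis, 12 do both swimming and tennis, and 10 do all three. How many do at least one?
|A∪B∪C| = 37+39+33-24-12-12+10 = 71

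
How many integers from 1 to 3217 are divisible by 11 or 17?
⌊3217/11⌋ + ⌊3217/17⌋ - ⌊3217/187⌋ = 292 + 189 - 17 = 464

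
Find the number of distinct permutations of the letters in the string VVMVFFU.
7! / (1! × 2! × 1! × 3!) = 420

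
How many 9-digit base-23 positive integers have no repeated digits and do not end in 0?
Last digit: 22 nonzero choices. First digit: 21 (nonzero, ≠last). Middle 7: P(21,7) = 586051200. Total = 270755654400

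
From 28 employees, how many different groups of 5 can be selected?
C(28,5) = 28!/(5!×23!) = 98280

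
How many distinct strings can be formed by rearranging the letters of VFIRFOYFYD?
10! / (1! × 2! × 3! × 1! × 1! × 1! × 1!) = 302400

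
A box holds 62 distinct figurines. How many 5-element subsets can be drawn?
C(62,5) = 62!/(5!×57!) = 6471002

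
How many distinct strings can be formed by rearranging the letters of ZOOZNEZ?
7! / (1! × 2! × 1! × 3!) = 420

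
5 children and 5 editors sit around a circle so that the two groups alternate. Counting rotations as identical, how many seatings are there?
Fix one of the children: (5-1)! ways for the remaining children, × 5! ways for the editors = 24 × 120 = 2880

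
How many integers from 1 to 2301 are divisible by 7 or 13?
⌊2301/7⌋ + ⌊2301/13⌋ - ⌊2301/91⌋ = 328 + 177 - 25 = 480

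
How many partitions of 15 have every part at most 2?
Let r_j(i) = number of partitions of i into parts ≤ j, for i = 0..15. r_1(i) = 1 for all i; r_j(i) = r_{j-1}(i) + r_j(i-j). Rows j = 2..2: ≤2: 1 1 2 2 3 3 4 4 5 5 6 6 7 7 8 8. r_2(15) = 8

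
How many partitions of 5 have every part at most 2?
Let r_j(i) = number of partitions of i into parts ≤ j, for i = 0..5. r_1(i) = 1 for all i; r_j(i) = r_{j-1}(i) + r_j(i-j). Rows j = 2..2: ≤2: 1 1 2 2 3 3. r_2(5) = 3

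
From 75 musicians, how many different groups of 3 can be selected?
C(75,3) = 75!/(3!×72!) = 67525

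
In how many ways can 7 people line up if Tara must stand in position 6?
Fix one position: (7-1)! = 720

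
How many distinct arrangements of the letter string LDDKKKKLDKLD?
12! / (3! × 4! × 5!) = 27720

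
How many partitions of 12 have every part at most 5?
Let r_j(i) = number of partitions of i into parts ≤ j, for i = 0..12. r_1(i) = 1 for all i; r_j(i) = r_{j-1}(i) + r_j(i-j). Rows j = 2..5: ≤2: 1 1 2 2 3 3 4 4 5 5 6 6 7; ≤3: 1 1 2 3 4 5 7 8 10 12 14 16 19; ≤4: 1 1 2 3 5 6 9 11 15 18 23 27 34; ≤5: 1 1 2 3 5 7 10 13 18 23 30 37 47. r_5(12) = 47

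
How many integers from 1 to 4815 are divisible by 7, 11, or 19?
⌊4815/7⌋+⌊4815/11⌋+⌊4815/19⌋ - ⌊4815/77⌋-⌊4815/133⌋-⌊4815/209⌋ + ⌊4815/1463⌋ = 687+437+253 - 62-36-23 + 3 = 1259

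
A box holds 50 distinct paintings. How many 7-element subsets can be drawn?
C(50,7) = 50!/(7!×43!) = 99884400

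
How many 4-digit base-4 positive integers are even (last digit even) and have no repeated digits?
Last∈{0,2}. Last=0: 6. Last nonzero: 1×2×P(2,2) = 4. Total = 10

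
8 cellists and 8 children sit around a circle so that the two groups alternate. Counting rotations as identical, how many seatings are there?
Fix one of the cellists: (8-1)! ways for the remaining cellists, × 8! ways for the children = 5040 × 40320 = 203212800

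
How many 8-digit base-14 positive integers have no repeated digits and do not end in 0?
Last digit: 13 nonzero choices. First digit: 12 (nonzero, ≠last). Middle 6: P(12,6) = 665280. Total = 103783680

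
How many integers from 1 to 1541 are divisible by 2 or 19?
⌊1541/2⌋ + ⌊1541/19⌋ - ⌊1541/38⌋ = 770 + 81 - 40 = 811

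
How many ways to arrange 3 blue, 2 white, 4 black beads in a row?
9! / (3! × 2! × 4!) = 1260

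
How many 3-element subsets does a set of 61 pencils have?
C(61,3) = 61!/(3!×58!) = 35990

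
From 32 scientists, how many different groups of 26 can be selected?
C(32,26) = 32!/(26!×6!) = 906192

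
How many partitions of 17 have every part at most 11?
Let r_j(i) = number of partitions of i into parts ≤ j, for i = 0..17. r_1(i) = 1 for all i; r_j(i) = r_{j-1}(i) + r_j(i-j). Rows j = 2..11: ≤2: 1 1 2 2 3 3 4 4 5 5 6 6 7 7 8 8 9 9; ≤3: 1 1 2 3 4 5 7 8 10 12 14 16 19 21 24 27 30 33; ≤4: 1 1 2 3 5 6 9 11 15 18 23 27 34 39 47 54 64 72; ≤5: 1 1 2 3 5 7 10 13 18 23 30 37 47 57 70 84 101 119; ≤6: 1 1 2 3 5 7 11 14 20 26 35 44 58 71 90 110 136 163; ≤7: 1 1 2 3 5 7 11 15 21 28 38 49 65 82 105 131 164 201; ≤8: 1 1 2 3 5 7 11 15 22 29 40 52 70 89 116 146 186 230; ≤9: 1 1 2 3 5 7 11 15 22 30 41 54 73 94 123 157 201 252; ≤10: 1 1 2 3 5 7 11 15 22 30 42 55 75 97 128 164 212 267; ≤11: 1 1 2 3 5 7 11 15 22 30 42 56 76 99 131 169 219 278. r_11(17) = 278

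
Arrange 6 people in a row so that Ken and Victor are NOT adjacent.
Total - adjacent = 6! - (6-1)!×2 = 720 - 240 = 480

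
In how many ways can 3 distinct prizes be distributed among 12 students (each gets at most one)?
P(12,3) = 12!/(12-3)! = 1320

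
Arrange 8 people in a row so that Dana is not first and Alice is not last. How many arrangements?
By inclusion-exclusion: 8! - 2×(8-1)! + (8-2)! = 40320 - 10080 + 720 = 30960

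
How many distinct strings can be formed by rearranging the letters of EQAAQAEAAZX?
11! / (2! × 5! × 2! × 1! × 1!) = 83160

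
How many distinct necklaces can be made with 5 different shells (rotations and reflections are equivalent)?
(5-1)!/2 = 24/2 = 12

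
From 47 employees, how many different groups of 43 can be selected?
C(47,43) = 47!/(43!×4!) = 178365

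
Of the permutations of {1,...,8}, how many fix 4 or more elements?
Exactly j fixed points: C(8,j)·!(8-j); sum over j ≥ 4 (derangement numbers via !m = (m-1)·(!(m-1) + !(m-2)): !0..!4 = 1, 0, 1, 2, 9). Σ_{j=4}^{8} C(8,j)·!(8-j) = C(8,4)·!4 + C(8,5)·!3 + C(8,6)·!2 + C(8,7)·!1 + C(8,8)·!0 = 70·9 + 56·2 + 28·1 + 8·0 + 1·1 = 771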